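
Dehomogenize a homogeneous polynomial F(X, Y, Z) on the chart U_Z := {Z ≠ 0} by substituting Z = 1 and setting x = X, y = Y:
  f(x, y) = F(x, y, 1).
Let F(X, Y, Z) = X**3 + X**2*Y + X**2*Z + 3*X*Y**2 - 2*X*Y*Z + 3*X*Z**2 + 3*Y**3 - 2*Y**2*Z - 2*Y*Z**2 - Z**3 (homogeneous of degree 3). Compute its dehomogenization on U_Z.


f(x, y) = x**3 + x**2*y + x**2 + 3*x*y**2 - 2*x*y + 3*x + 3*y**3 - 2*y**2 - 2*y - 1

On U_Z we set Z = 1. Each monomial c·X^i·Y^j·Z^k in F becomes c·x^i·y^j·1^k = c·x^i·y^j.
Substituting Z = 1: F(X, Y, 1) = x**3 + x**2*y + x**2 + 3*x*y**2 - 2*x*y + 3*x + 3*y**3 - 2*y**2 - 2*y - 1.
Note: deg(f) ≤ deg(F) = 3; strict inequality happens when F is divisible by Z (lost terms).


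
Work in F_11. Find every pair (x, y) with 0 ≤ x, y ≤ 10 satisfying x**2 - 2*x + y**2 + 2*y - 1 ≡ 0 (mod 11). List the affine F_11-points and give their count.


Affine F_11-points: {(1, 4), (1, 5), (4, 3), (4, 6), (5, 2), (5, 7), (6, 10), (7, 10), (8, 2), (8, 7), (9, 3), (9, 6)}; count = 12.

For each of the 121 pairs (x, y) ∈ F_11², evaluate f(x, y) mod 11. Record the zeros.
  x = 0: [0↦10, 1↦2, 2↦7, 3↦3, 4↦1, 5↦1, 6↦3, 7↦7, 8↦2, 9↦10, 10↦9]  zeros at y ∈ ∅
  x = 1: [0↦9, 1↦1, 2↦6, 3↦2, 4↦0, 5↦0, 6↦2, 7↦6, 8↦1, 9↦9, 10↦8]  zeros at y ∈ {4, 5}
  x = 2: [0↦10, 1↦2, 2↦7, 3↦3, 4↦1, 5↦1, 6↦3, 7↦7, 8↦2, 9↦10, 10↦9]  zeros at y ∈ ∅
  x = 3: [0↦2, 1↦5, 2↦10, 3↦6, 4↦4, 5↦4, 6↦6, 7↦10, 8↦5, 9↦2, 10↦1]  zeros at y ∈ ∅
  x = 4: [0↦7, 1↦10, 2↦4, 3↦0, 4↦9, 5↦9, 6↦0, 7↦4, 8↦10, 9↦7, 10↦6]  zeros at y ∈ {3, 6}
  x = 5: [0↦3, 1↦6, 2↦0, 3↦7, 4↦5, 5↦5, 6↦7, 7↦0, 8↦6, 9↦3, 10↦2]  zeros at y ∈ {2, 7}
  x = 6: [0↦1, 1↦4, 2↦9, 3↦5, 4↦3, 5↦3, 6↦5, 7↦9, 8↦4, 9↦1, 10↦0]  zeros at y ∈ {10}
  x = 7: [0↦1, 1↦4, 2↦9, 3↦5, 4↦3, 5↦3, 6↦5, 7↦9, 8↦4, 9↦1, 10↦0]  zeros at y ∈ {10}
  x = 8: [0↦3, 1↦6, 2↦0, 3↦7, 4↦5, 5↦5, 6↦7, 7↦0, 8↦6, 9↦3, 10↦2]  zeros at y ∈ {2, 7}
  x = 9: [0↦7, 1↦10, 2↦4, 3↦0, 4↦9, 5↦9, 6↦0, 7↦4, 8↦10, 9↦7, 10↦6]  zeros at y ∈ {3, 6}
  x = 10: [0↦2, 1↦5, 2↦10, 3↦6, 4↦4, 5↦4, 6↦6, 7↦10, 8↦5, 9↦2, 10↦1]  zeros at y ∈ ∅
Collecting zeros: affine points = {(1, 4), (1, 5), (4, 3), (4, 6), (5, 2), (5, 7), (6, 10), (7, 10), (8, 2), (8, 7), (9, 3), (9, 6)}.
Total count |C(F_11)_aff| = 12.


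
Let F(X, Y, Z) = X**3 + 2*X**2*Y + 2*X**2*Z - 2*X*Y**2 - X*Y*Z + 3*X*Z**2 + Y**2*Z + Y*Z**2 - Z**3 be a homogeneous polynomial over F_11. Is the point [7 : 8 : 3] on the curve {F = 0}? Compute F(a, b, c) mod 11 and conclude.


F(7,8,3) ≡ 2 (mod 11); P is NOT on the curve.

Evaluate F(7, 8, 3) term-by-term (mod 11).
  X**3 ↦ 1·343·1·1 = 343
  2*X**2*Y ↦ 2·49·8·1 = 784
  2*X**2*Z ↦ 2·49·1·3 = 294
  -2*X*Y**2 ↦ -2·7·64·1 = -896
  -X*Y*Z ↦ -1·7·8·3 = -168
  3*X*Z**2 ↦ 3·7·1·9 = 189
  Y**2*Z ↦ 1·1·64·3 = 192
  Y*Z**2 ↦ 1·1·8·9 = 72
  -Z**3 ↦ -1·1·1·27 = -27
Sum: F(7, 8, 3) = (343) + (784) + (294) + (-896) + (-168) + (189) + (192) + (72) + (-27) = 783.
Reducing mod 11: 783 ≡ 2 (mod 11).
Since F(a, b, c) ≡ 2 ≠ 0 (mod 11), P does NOT lie on the curve.


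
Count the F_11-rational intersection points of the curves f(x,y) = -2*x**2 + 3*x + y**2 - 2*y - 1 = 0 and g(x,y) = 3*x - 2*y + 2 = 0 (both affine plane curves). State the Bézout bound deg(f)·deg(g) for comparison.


Common zeros: {(5, 3)}; count = 1; Bézout bound = 2.

deg(f) = 2, deg(g) = 1, so Bézout bound = 2.
Scan x ∈ F_11. For each x, list the y ∈ F_11 with f(x, y) ≡ 0 and those with g(x, y) ≡ 0 (mod 11); the common zeros in that column are the intersection.
  x = 0: f ≡ 0 at y ∈ ∅; g ≡ 0 at y ∈ {1}; common: ∅.
  x = 1: f ≡ 0 at y ∈ {0, 2}; g ≡ 0 at y ∈ {8}; common: ∅.
  x = 2: f ≡ 0 at y ∈ {3, 10}; g ≡ 0 at y ∈ {4}; common: ∅.
  x = 3: f ≡ 0 at y ∈ {1}; g ≡ 0 at y ∈ {0}; common: ∅.
  x = 4: f ≡ 0 at y ∈ {1}; g ≡ 0 at y ∈ {7}; common: ∅.
  x = 5: f ≡ 0 at y ∈ {3, 10}; g ≡ 0 at y ∈ {3}; common: {3}.
  x = 6: f ≡ 0 at y ∈ {0, 2}; g ≡ 0 at y ∈ {10}; common: ∅.
  x = 7: f ≡ 0 at y ∈ ∅; g ≡ 0 at y ∈ {6}; common: ∅.
  x = 8: f ≡ 0 at y ∈ ∅; g ≡ 0 at y ∈ {2}; common: ∅.
  x = 9: f ≡ 0 at y ∈ {5, 8}; g ≡ 0 at y ∈ {9}; common: ∅.
  x = 10: f ≡ 0 at y ∈ ∅; g ≡ 0 at y ∈ {5}; common: ∅.
Collecting: common zeros = {(5, 3)}, so the count is 1.
Comparison with the Bézout bound: 1 ≤ 2 = deg(f)·deg(g), as expected for curves with no common component (the affine F_11-count falls short of the bound because intersections may lie at infinity, over extension fields, or carry multiplicity).


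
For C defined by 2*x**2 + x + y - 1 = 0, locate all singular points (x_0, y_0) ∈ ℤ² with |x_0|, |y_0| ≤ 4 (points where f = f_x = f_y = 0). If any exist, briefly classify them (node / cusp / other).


No singular points in the scanned grid; C is smooth there.

Compute partial derivatives:
  f_x = 4*x + 1.
  f_y = 1.
f_y = 1 is a nonzero constant, so f_y never vanishes: no point (x, y) can satisfy f = f_x = f_y = 0. In particular no (x, y) ∈ {−4, ..., 4}² is singular; the curve is smooth.


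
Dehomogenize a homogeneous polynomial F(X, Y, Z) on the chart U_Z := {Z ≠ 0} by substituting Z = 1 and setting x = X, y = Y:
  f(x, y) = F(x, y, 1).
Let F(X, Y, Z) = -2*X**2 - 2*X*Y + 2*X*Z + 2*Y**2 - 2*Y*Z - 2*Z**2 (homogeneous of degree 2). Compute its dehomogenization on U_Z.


f(x, y) = -2*x**2 - 2*x*y + 2*x + 2*y**2 - 2*y - 2

On U_Z we set Z = 1. Each monomial c·X^i·Y^j·Z^k in F becomes c·x^i·y^j·1^k = c·x^i·y^j.
Substituting Z = 1: F(X, Y, 1) = -2*x**2 - 2*x*y + 2*x + 2*y**2 - 2*y - 2.
Note: deg(f) ≤ deg(F) = 2; strict inequality happens when F is divisible by Z (lost terms).


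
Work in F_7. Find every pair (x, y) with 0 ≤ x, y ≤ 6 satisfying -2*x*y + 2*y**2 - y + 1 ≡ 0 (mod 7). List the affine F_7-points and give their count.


Affine F_7-points: {(0, 2), (1, 1), (1, 4), (5, 3), (5, 6), (6, 5)}; count = 6.

For each of the 49 pairs (x, y) ∈ F_7², evaluate f(x, y) mod 7. Record the zeros.
  x = 0: [0↦1, 1↦2, 2↦0, 3↦2, 4↦1, 5↦4, 6↦4]  zeros at y ∈ {2}
  x = 1: [0↦1, 1↦0, 2↦3, 3↦3, 4↦0, 5↦1, 6↦6]  zeros at y ∈ {1, 4}
  x = 2: [0↦1, 1↦5, 2↦6, 3↦4, 4↦6, 5↦5, 6↦1]  zeros at y ∈ ∅
  x = 3: [0↦1, 1↦3, 2↦2, 3↦5, 4↦5, 5↦2, 6↦3]  zeros at y ∈ ∅
  x = 4: [0↦1, 1↦1, 2↦5, 3↦6, 4↦4, 5↦6, 6↦5]  zeros at y ∈ ∅
  x = 5: [0↦1, 1↦6, 2↦1, 3↦0, 4↦3, 5↦3, 6↦0]  zeros at y ∈ {3, 6}
  x = 6: [0↦1, 1↦4, 2↦4, 3↦1, 4↦2, 5↦0, 6↦2]  zeros at y ∈ {5}
Collecting zeros: affine points = {(0, 2), (1, 1), (1, 4), (5, 3), (5, 6), (6, 5)}.
Total count |C(F_7)_aff| = 6.


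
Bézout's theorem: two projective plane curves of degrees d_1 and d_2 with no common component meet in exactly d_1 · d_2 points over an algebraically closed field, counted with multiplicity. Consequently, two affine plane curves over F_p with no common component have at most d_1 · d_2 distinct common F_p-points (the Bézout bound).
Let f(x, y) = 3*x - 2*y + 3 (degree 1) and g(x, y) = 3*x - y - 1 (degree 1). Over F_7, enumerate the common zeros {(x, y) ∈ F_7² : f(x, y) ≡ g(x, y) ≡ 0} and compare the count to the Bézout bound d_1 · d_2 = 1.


Common zeros: {(4, 4)}; count = 1; Bézout bound = 1.

deg(f) = 1, deg(g) = 1, so Bézout bound = 1.
Scan x ∈ F_7. For each x, list the y ∈ F_7 with f(x, y) ≡ 0 and those with g(x, y) ≡ 0 (mod 7); the common zeros in that column are the intersection.
  x = 0: f ≡ 0 at y ∈ {5}; g ≡ 0 at y ∈ {6}; common: ∅.
  x = 1: f ≡ 0 at y ∈ {3}; g ≡ 0 at y ∈ {2}; common: ∅.
  x = 2: f ≡ 0 at y ∈ {1}; g ≡ 0 at y ∈ {5}; common: ∅.
  x = 3: f ≡ 0 at y ∈ {6}; g ≡ 0 at y ∈ {1}; common: ∅.
  x = 4: f ≡ 0 at y ∈ {4}; g ≡ 0 at y ∈ {4}; common: {4}.
  x = 5: f ≡ 0 at y ∈ {2}; g ≡ 0 at y ∈ {0}; common: ∅.
  x = 6: f ≡ 0 at y ∈ {0}; g ≡ 0 at y ∈ {3}; common: ∅.
Collecting: common zeros = {(4, 4)}, so the count is 1.
Comparison with the Bézout bound: 1 ≤ 1 = deg(f)·deg(g), as expected for curves with no common component (the bound is attained).


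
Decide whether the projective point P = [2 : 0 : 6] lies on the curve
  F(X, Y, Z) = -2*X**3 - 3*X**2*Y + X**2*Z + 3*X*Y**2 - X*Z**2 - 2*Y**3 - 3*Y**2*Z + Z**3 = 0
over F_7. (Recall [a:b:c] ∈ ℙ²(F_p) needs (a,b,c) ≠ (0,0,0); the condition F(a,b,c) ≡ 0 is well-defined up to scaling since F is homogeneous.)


F(2,0,6) ≡ 5 (mod 7); P is NOT on the curve.

Evaluate F(2, 0, 6) term-by-term (mod 7).
  -2*X**3 ↦ -2·8·1·1 = -16
  -3*X**2*Y ↦ -3·4·0·1 = 0
  X**2*Z ↦ 1·4·1·6 = 24
  3*X*Y**2 ↦ 3·2·0·1 = 0
  -X*Z**2 ↦ -1·2·1·36 = -72
  -2*Y**3 ↦ -2·1·0·1 = 0
  -3*Y**2*Z ↦ -3·1·0·6 = 0
  Z**3 ↦ 1·1·1·216 = 216
Sum: F(2, 0, 6) = (-16) + (0) + (24) + (0) + (-72) + (0) + (0) + (216) = 152.
Reducing mod 7: 152 ≡ 5 (mod 7).
Since F(a, b, c) ≡ 5 ≠ 0 (mod 7), P does NOT lie on the curve.


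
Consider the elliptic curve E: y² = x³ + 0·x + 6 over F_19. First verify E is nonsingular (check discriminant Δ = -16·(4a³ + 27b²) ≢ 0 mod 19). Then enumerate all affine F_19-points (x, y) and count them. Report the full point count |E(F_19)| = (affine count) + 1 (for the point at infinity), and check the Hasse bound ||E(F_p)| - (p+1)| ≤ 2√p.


Affine points = {(0, 5), (0, 14), (1, 8), (1, 11), (5, 6), (5, 13), (7, 8), (7, 11), (8, 9), (8, 10), (11, 8), (11, 11), (12, 9), (12, 10), (16, 6), (16, 13), (17, 6), (17, 13), (18, 9), (18, 10)}; affine count = 20; |E(F_19)| = 21.

Discriminant check: Δ ∝ 4a³ + 27b² = 4·0³ + 27·6² = 4·0 + 27·36 ≡ 3 (mod 19). Nonzero ⇒ E is nonsingular.
For each x ∈ F_19, compute rhs = x³ + 0·x + 6 mod 19, then count y ∈ F_19 with y² ≡ rhs.
  x = 0: rhs = 6, matching y values: 5, 14 (2 points).
  x = 1: rhs = 7, matching y values: 8, 11 (2 points).
  x = 2: rhs = 14, matching y values: none (0 points).
  x = 3: rhs = 14, matching y values: none (0 points).
  x = 4: rhs = 13, matching y values: none (0 points).
  x = 5: rhs = 17, matching y values: 6, 13 (2 points).
  x = 6: rhs = 13, matching y values: none (0 points).
  x = 7: rhs = 7, matching y values: 8, 11 (2 points).
  x = 8: rhs = 5, matching y values: 9, 10 (2 points).
  x = 9: rhs = 13, matching y values: none (0 points).
  x = 10: rhs = 18, matching y values: none (0 points).
  x = 11: rhs = 7, matching y values: 8, 11 (2 points).
  x = 12: rhs = 5, matching y values: 9, 10 (2 points).
  x = 13: rhs = 18, matching y values: none (0 points).
  x = 14: rhs = 14, matching y values: none (0 points).
  x = 15: rhs = 18, matching y values: none (0 points).
  x = 16: rhs = 17, matching y values: 6, 13 (2 points).
  x = 17: rhs = 17, matching y values: 6, 13 (2 points).
  x = 18: rhs = 5, matching y values: 9, 10 (2 points).
Total affine count: 20.
Full point count |E(F_19)| = 20 + 1 = 21.
Hasse bound: |21 − (19+1)| = |1| = 1 ≤ 2√19 ≈ 8.7178 ✓.


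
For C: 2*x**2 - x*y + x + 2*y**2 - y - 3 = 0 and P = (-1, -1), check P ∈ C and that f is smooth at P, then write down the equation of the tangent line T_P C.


Tangent line at P: -2*x - 4*y - 6 = 0.

Step 1: f(-1, -1) = 0, so P lies on C.
Step 2: partial derivatives
  f_x(x, y) = 4*x - y + 1, f_y(x, y) = -x + 4*y - 1.
  f_x(P) = -2, f_y(P) = -4 (gradient nonzero, so P is smooth).
Step 3: tangent line at P: -2·(x − -1) + -4·(y − -1) = 0.
Expanding: -2*x - 4*y - 6 = 0.


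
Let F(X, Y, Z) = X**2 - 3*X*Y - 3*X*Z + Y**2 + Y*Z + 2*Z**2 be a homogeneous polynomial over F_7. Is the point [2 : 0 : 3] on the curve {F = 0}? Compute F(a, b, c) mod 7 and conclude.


F(2,0,3) ≡ 4 (mod 7); P is NOT on the curve.

Evaluate F(2, 0, 3) term-by-term (mod 7).
  X**2 ↦ 1·4·1·1 = 4
  -3*X*Y ↦ -3·2·0·1 = 0
  -3*X*Z ↦ -3·2·1·3 = -18
  Y**2 ↦ 1·1·0·1 = 0
  Y*Z ↦ 1·1·0·3 = 0
  2*Z**2 ↦ 2·1·1·9 = 18
Sum: F(2, 0, 3) = (4) + (0) + (-18) + (0) + (0) + (18) = 4.
Reducing mod 7: 4 ≡ 4 (mod 7).
Since F(a, b, c) ≡ 4 ≠ 0 (mod 7), P does NOT lie on the curve.


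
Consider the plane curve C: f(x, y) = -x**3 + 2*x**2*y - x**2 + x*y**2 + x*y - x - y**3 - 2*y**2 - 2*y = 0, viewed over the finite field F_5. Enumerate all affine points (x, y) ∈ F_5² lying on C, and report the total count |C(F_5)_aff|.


Affine F_5-points: {(0, 0), (0, 1), (0, 2), (3, 1), (3, 2), (3, 3), (4, 4)}; count = 7.

For each of the 25 pairs (x, y) ∈ F_5², evaluate f(x, y) mod 5. Record the zeros.
  x = 0: [0↦0, 1↦0, 2↦0, 3↦4, 4↦1]  zeros at y ∈ {0, 1, 2}
  x = 1: [0↦2, 1↦1, 2↦2, 3↦4, 4↦1]  zeros at y ∈ ∅
  x = 2: [0↦1, 1↦3, 2↦4, 3↦3, 4↦4]  zeros at y ∈ ∅
  x = 3: [0↦1, 1↦0, 2↦0, 3↦0, 4↦4]  zeros at y ∈ {1, 2, 3}
  x = 4: [0↦1, 1↦1, 2↦4, 3↦4, 4↦0]  zeros at y ∈ {4}
Collecting zeros: affine points = {(0, 0), (0, 1), (0, 2), (3, 1), (3, 2), (3, 3), (4, 4)}.
Total count |C(F_5)_aff| = 7.


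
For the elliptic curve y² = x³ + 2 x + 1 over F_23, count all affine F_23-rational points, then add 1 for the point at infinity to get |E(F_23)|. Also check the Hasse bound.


Affine points = {(0, 1), (0, 22), (1, 2), (1, 21), (2, 6), (2, 17), (4, 2), (4, 21), (7, 6), (7, 17), (8, 0), (9, 9), (9, 14), (10, 3), (10, 20), (13, 4), (13, 19), (14, 6), (14, 17), (15, 5), (15, 18), (16, 9), (16, 14), (17, 7), (17, 16), (18, 2), (18, 21), (21, 9), (21, 14)}; affine count = 29; |E(F_23)| = 30.

Discriminant check: Δ ∝ 4a³ + 27b² = 4·2³ + 27·1² = 4·8 + 27·1 ≡ 13 (mod 23). Nonzero ⇒ E is nonsingular.
For each x ∈ F_23, compute rhs = x³ + 2·x + 1 mod 23, then count y ∈ F_23 with y² ≡ rhs.
  x = 0: rhs = 1, matching y values: 1, 22 (2 points).
  x = 1: rhs = 4, matching y values: 2, 21 (2 points).
  x = 2: rhs = 13, matching y values: 6, 17 (2 points).
  x = 3: rhs = 11, matching y values: none (0 points).
  x = 4: rhs = 4, matching y values: 2, 21 (2 points).
  x = 5: rhs = 21, matching y values: none (0 points).
  x = 6: rhs = 22, matching y values: none (0 points).
  x = 7: rhs = 13, matching y values: 6, 17 (2 points).
  x = 8: rhs = 0, matching y values: 0 (1 points).
  x = 9: rhs = 12, matching y values: 9, 14 (2 points).
  x = 10: rhs = 9, matching y values: 3, 20 (2 points).
  x = 11: rhs = 20, matching y values: none (0 points).
  x = 12: rhs = 5, matching y values: none (0 points).
  x = 13: rhs = 16, matching y values: 4, 19 (2 points).
  x = 14: rhs = 13, matching y values: 6, 17 (2 points).
  x = 15: rhs = 2, matching y values: 5, 18 (2 points).
  x = 16: rhs = 12, matching y values: 9, 14 (2 points).
  x = 17: rhs = 3, matching y values: 7, 16 (2 points).
  x = 18: rhs = 4, matching y values: 2, 21 (2 points).
  x = 19: rhs = 21, matching y values: none (0 points).
  x = 20: rhs = 14, matching y values: none (0 points).
  x = 21: rhs = 12, matching y values: 9, 14 (2 points).
  x = 22: rhs = 21, matching y values: none (0 points).
Total affine count: 29.
Full point count |E(F_23)| = 29 + 1 = 30.
Hasse bound: |30 − (23+1)| = |6| = 6 ≤ 2√23 ≈ 9.5917 ✓.


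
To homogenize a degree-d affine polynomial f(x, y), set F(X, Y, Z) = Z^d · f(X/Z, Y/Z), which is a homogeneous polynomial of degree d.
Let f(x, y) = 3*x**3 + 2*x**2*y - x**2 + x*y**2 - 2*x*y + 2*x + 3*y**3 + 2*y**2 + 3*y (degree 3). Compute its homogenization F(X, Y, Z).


F(X, Y, Z) = 3*X**3 + 2*X**2*Y - X**2*Z + X*Y**2 - 2*X*Y*Z + 2*X*Z**2 + 3*Y**3 + 2*Y**2*Z + 3*Y*Z**2

deg(f) = 3.
Substitute x = X/Z, y = Y/Z into f, then multiply by Z^3.
  monomial 3·x^3·y^0 ↦ 3·X^3·Y^0·Z^0.
  monomial 2·x^2·y^1 ↦ 2·X^2·Y^1·Z^0.
  monomial -1·x^2·y^0 ↦ -1·X^2·Y^0·Z^1.
  monomial 1·x^1·y^2 ↦ 1·X^1·Y^2·Z^0.
  monomial -2·x^1·y^1 ↦ -2·X^1·Y^1·Z^1.
  monomial 2·x^1·y^0 ↦ 2·X^1·Y^0·Z^2.
  monomial 3·x^0·y^3 ↦ 3·X^0·Y^3·Z^0.
  monomial 2·x^0·y^2 ↦ 2·X^0·Y^2·Z^1.
  monomial 3·x^0·y^1 ↦ 3·X^0·Y^1·Z^2.
Collecting: F(X, Y, Z) = 3*X**3 + 2*X**2*Y - X**2*Z + X*Y**2 - 2*X*Y*Z + 2*X*Z**2 + 3*Y**3 + 2*Y**2*Z + 3*Y*Z**2.


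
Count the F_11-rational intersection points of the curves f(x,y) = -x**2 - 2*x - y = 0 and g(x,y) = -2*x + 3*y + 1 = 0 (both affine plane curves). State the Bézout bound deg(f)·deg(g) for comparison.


Common zeros: ∅; count = 0; Bézout bound = 2.

deg(f) = 2, deg(g) = 1, so Bézout bound = 2.
Scan x ∈ F_11. For each x, list the y ∈ F_11 with f(x, y) ≡ 0 and those with g(x, y) ≡ 0 (mod 11); the common zeros in that column are the intersection.
  x = 0: f ≡ 0 at y ∈ {0}; g ≡ 0 at y ∈ {7}; common: ∅.
  x = 1: f ≡ 0 at y ∈ {8}; g ≡ 0 at y ∈ {4}; common: ∅.
  x = 2: f ≡ 0 at y ∈ {3}; g ≡ 0 at y ∈ {1}; common: ∅.
  x = 3: f ≡ 0 at y ∈ {7}; g ≡ 0 at y ∈ {9}; common: ∅.
  x = 4: f ≡ 0 at y ∈ {9}; g ≡ 0 at y ∈ {6}; common: ∅.
  x = 5: f ≡ 0 at y ∈ {9}; g ≡ 0 at y ∈ {3}; common: ∅.
  x = 6: f ≡ 0 at y ∈ {7}; g ≡ 0 at y ∈ {0}; common: ∅.
  x = 7: f ≡ 0 at y ∈ {3}; g ≡ 0 at y ∈ {8}; common: ∅.
  x = 8: f ≡ 0 at y ∈ {8}; g ≡ 0 at y ∈ {5}; common: ∅.
  x = 9: f ≡ 0 at y ∈ {0}; g ≡ 0 at y ∈ {2}; common: ∅.
  x = 10: f ≡ 0 at y ∈ {1}; g ≡ 0 at y ∈ {10}; common: ∅.
Collecting: common zeros = ∅, so the count is 0.
Comparison with the Bézout bound: 0 ≤ 2 = deg(f)·deg(g), as expected for curves with no common component (the affine F_11-count falls short of the bound because intersections may lie at infinity, over extension fields, or carry multiplicity).


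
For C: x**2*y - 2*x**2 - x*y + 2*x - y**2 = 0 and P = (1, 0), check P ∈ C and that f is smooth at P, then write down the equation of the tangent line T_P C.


Tangent line at P: 2 - 2*x = 0.

Step 1: f(1, 0) = 0, so P lies on C.
Step 2: partial derivatives
  f_x(x, y) = 2*x*y - 4*x - y + 2, f_y(x, y) = x**2 - x - 2*y.
  f_x(P) = -2, f_y(P) = 0 (gradient nonzero, so P is smooth).
Step 3: tangent line at P: -2·(x − 1) + 0·(y − 0) = 0.
Expanding: 2 - 2*x = 0.


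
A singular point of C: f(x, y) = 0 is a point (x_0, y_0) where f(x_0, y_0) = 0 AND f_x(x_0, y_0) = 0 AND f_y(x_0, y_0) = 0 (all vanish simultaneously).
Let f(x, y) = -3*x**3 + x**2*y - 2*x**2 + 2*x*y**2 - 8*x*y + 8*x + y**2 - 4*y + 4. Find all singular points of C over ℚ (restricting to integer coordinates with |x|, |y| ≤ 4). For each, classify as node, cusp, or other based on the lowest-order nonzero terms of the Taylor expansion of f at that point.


Singular points: {(0, 2)}; classification: cusp.

Compute partial derivatives:
  f_x = -9*x**2 + 2*x*y - 4*x + 2*y**2 - 8*y + 8.
  f_y = x**2 + 4*x*y - 8*x + 2*y - 4.
Scan x_0 ∈ {−4, ..., 4}. For each x_0, f_y(x_0, y) is a polynomial in y; find its integer roots y ∈ {−4, ..., 4}, then test f_x and f at those candidates.
  x = -4: f_y(-4, y) = 44 - 14*y; no integer root y with |y| ≤ 4.
  x = -3: f_y(-3, y) = 29 - 10*y; no integer root y with |y| ≤ 4.
  x = -2: f_y(-2, y) = 16 - 6*y; no integer root y with |y| ≤ 4.
  x = -1: f_y(-1, y) = 5 - 2*y; no integer root y with |y| ≤ 4.
  x = 0: f_y(0, y) = 2*y - 4; vanishes at y ∈ {2}. (0, 2): f_x = 0, f = 0 — SINGULAR.
  x = 1: f_y(1, y) = 6*y - 11; no integer root y with |y| ≤ 4.
  x = 2: f_y(2, y) = 10*y - 16; no integer root y with |y| ≤ 4.
  x = 3: f_y(3, y) = 14*y - 19; no integer root y with |y| ≤ 4.
  x = 4: f_y(4, y) = 18*y - 20; no integer root y with |y| ≤ 4.
Only singular point on the grid: (0, 2).
Classify: substitute x = 0 + u, y = 2 + v and expand: f = -3*u**3 + u**2*v + 2*u*v**2 + v**2.
No constant or linear terms (consistent with a singular point). Quadratic part: v**2. Cubic part: -3*u**3 + u**2*v + 2*u*v**2.
The quadratic part v**2 is a perfect square, so there is a single (double) tangent line v = 0, i.e. y = 2. Restricting the cubic part to that line (v = 0) leaves -3*u**3 ≠ 0, so f is not divisible by v and the branch is v² ≈ 3*u**3 to lowest order — this is a cusp.
Classification: cusp.


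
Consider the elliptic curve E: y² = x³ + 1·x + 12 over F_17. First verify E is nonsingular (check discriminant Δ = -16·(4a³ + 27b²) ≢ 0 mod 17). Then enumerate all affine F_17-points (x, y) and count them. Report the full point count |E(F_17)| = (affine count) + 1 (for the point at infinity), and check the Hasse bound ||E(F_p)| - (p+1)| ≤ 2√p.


Affine points = {(3, 5), (3, 12), (6, 8), (6, 9), (9, 6), (9, 11), (10, 6), (10, 11), (12, 1), (12, 16), (14, 4), (14, 13), (15, 6), (15, 11)}; affine count = 14; |E(F_17)| = 15.

Discriminant check: Δ ∝ 4a³ + 27b² = 4·1³ + 27·12² = 4·1 + 27·144 ≡ 16 (mod 17). Nonzero ⇒ E is nonsingular.
For each x ∈ F_17, compute rhs = x³ + 1·x + 12 mod 17, then count y ∈ F_17 with y² ≡ rhs.
  x = 0: rhs = 12, matching y values: none (0 points).
  x = 1: rhs = 14, matching y values: none (0 points).
  x = 2: rhs = 5, matching y values: none (0 points).
  x = 3: rhs = 8, matching y values: 5, 12 (2 points).
  x = 4: rhs = 12, matching y values: none (0 points).
  x = 5: rhs = 6, matching y values: none (0 points).
  x = 6: rhs = 13, matching y values: 8, 9 (2 points).
  x = 7: rhs = 5, matching y values: none (0 points).
  x = 8: rhs = 5, matching y values: none (0 points).
  x = 9: rhs = 2, matching y values: 6, 11 (2 points).
  x = 10: rhs = 2, matching y values: 6, 11 (2 points).
  x = 11: rhs = 11, matching y values: none (0 points).
  x = 12: rhs = 1, matching y values: 1, 16 (2 points).
  x = 13: rhs = 12, matching y values: none (0 points).
  x = 14: rhs = 16, matching y values: 4, 13 (2 points).
  x = 15: rhs = 2, matching y values: 6, 11 (2 points).
  x = 16: rhs = 10, matching y values: none (0 points).
Total affine count: 14.
Full point count |E(F_17)| = 14 + 1 = 15.
Hasse bound: |15 − (17+1)| = |-3| = 3 ≤ 2√17 ≈ 8.2462 ✓.


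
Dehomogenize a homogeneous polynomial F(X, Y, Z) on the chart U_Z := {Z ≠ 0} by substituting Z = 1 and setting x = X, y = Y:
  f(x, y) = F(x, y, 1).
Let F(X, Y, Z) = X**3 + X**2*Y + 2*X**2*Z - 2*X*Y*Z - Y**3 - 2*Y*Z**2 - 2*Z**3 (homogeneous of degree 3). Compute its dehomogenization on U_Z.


f(x, y) = x**3 + x**2*y + 2*x**2 - 2*x*y - y**3 - 2*y - 2

On U_Z we set Z = 1. Each monomial c·X^i·Y^j·Z^k in F becomes c·x^i·y^j·1^k = c·x^i·y^j.
Substituting Z = 1: F(X, Y, 1) = x**3 + x**2*y + 2*x**2 - 2*x*y - y**3 - 2*y - 2.
Note: deg(f) ≤ deg(F) = 3; strict inequality happens when F is divisible by Z (lost terms).


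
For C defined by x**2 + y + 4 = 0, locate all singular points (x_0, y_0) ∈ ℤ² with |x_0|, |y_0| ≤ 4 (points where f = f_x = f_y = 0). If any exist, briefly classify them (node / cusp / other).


No singular points in the scanned grid; C is smooth there.

Compute partial derivatives:
  f_x = 2*x.
  f_y = 1.
f_y = 1 is a nonzero constant, so f_y never vanishes: no point (x, y) can satisfy f = f_x = f_y = 0. In particular no (x, y) ∈ {−4, ..., 4}² is singular; the curve is smooth.


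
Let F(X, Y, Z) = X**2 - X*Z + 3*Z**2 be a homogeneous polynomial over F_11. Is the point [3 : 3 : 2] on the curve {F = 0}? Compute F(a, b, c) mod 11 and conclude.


F(3,3,2) ≡ 4 (mod 11); P is NOT on the curve.

Evaluate F(3, 3, 2) term-by-term (mod 11).
  X**2 ↦ 1·9·1·1 = 9
  -X*Z ↦ -1·3·1·2 = -6
  3*Z**2 ↦ 3·1·1·4 = 12
Sum: F(3, 3, 2) = (9) + (-6) + (12) = 15.
Reducing mod 11: 15 ≡ 4 (mod 11).
Since F(a, b, c) ≡ 4 ≠ 0 (mod 11), P does NOT lie on the curve.


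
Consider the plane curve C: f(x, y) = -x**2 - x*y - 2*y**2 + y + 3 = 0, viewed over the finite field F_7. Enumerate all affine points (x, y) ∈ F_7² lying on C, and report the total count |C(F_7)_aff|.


Affine F_7-points: {(0, 5), (0, 6), (1, 1), (1, 6), (2, 5), (5, 1), (5, 4)}; count = 7.

For each of the 49 pairs (x, y) ∈ F_7², evaluate f(x, y) mod 7. Record the zeros.
  x = 0: [0↦3, 1↦2, 2↦4, 3↦2, 4↦3, 5↦0, 6↦0]  zeros at y ∈ {5, 6}
  x = 1: [0↦2, 1↦0, 2↦1, 3↦5, 4↦5, 5↦1, 6↦0]  zeros at y ∈ {1, 6}
  x = 2: [0↦6, 1↦3, 2↦3, 3↦6, 4↦5, 5↦0, 6↦5]  zeros at y ∈ {5}
  x = 3: [0↦1, 1↦4, 2↦3, 3↦5, 4↦3, 5↦4, 6↦1]  zeros at y ∈ ∅
  x = 4: [0↦1, 1↦3, 2↦1, 3↦2, 4↦6, 5↦6, 6↦2]  zeros at y ∈ ∅
  x = 5: [0↦6, 1↦0, 2↦4, 3↦4, 4↦0, 5↦6, 6↦1]  zeros at y ∈ {1, 4}
  x = 6: [0↦2, 1↦2, 2↦5, 3↦4, 4↦6, 5↦4, 6↦5]  zeros at y ∈ ∅
Collecting zeros: affine points = {(0, 5), (0, 6), (1, 1), (1, 6), (2, 5), (5, 1), (5, 4)}.
Total count |C(F_7)_aff| = 7.


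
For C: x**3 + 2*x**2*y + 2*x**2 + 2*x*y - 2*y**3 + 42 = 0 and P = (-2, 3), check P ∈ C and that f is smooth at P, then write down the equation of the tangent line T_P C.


Tangent line at P: -14*x - 50*y + 122 = 0.

Step 1: f(-2, 3) = 0, so P lies on C.
Step 2: partial derivatives
  f_x(x, y) = 3*x**2 + 4*x*y + 4*x + 2*y, f_y(x, y) = 2*x**2 + 2*x - 6*y**2.
  f_x(P) = -14, f_y(P) = -50 (gradient nonzero, so P is smooth).
Step 3: tangent line at P: -14·(x − -2) + -50·(y − 3) = 0.
Expanding: -14*x - 50*y + 122 = 0.


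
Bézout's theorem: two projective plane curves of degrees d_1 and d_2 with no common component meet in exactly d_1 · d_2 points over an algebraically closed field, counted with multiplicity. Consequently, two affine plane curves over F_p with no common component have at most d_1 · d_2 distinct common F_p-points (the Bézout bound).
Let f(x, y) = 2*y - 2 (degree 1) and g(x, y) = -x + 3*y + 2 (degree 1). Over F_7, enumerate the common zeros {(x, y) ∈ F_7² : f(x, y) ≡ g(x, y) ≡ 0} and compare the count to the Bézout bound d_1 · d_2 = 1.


Common zeros: {(5, 1)}; count = 1; Bézout bound = 1.

deg(f) = 1, deg(g) = 1, so Bézout bound = 1.
Scan x ∈ F_7. For each x, list the y ∈ F_7 with f(x, y) ≡ 0 and those with g(x, y) ≡ 0 (mod 7); the common zeros in that column are the intersection.
  x = 0: f ≡ 0 at y ∈ {1}; g ≡ 0 at y ∈ {4}; common: ∅.
  x = 1: f ≡ 0 at y ∈ {1}; g ≡ 0 at y ∈ {2}; common: ∅.
  x = 2: f ≡ 0 at y ∈ {1}; g ≡ 0 at y ∈ {0}; common: ∅.
  x = 3: f ≡ 0 at y ∈ {1}; g ≡ 0 at y ∈ {5}; common: ∅.
  x = 4: f ≡ 0 at y ∈ {1}; g ≡ 0 at y ∈ {3}; common: ∅.
  x = 5: f ≡ 0 at y ∈ {1}; g ≡ 0 at y ∈ {1}; common: {1}.
  x = 6: f ≡ 0 at y ∈ {1}; g ≡ 0 at y ∈ {6}; common: ∅.
Collecting: common zeros = {(5, 1)}, so the count is 1.
Comparison with the Bézout bound: 1 ≤ 1 = deg(f)·deg(g), as expected for curves with no common component (the bound is attained).


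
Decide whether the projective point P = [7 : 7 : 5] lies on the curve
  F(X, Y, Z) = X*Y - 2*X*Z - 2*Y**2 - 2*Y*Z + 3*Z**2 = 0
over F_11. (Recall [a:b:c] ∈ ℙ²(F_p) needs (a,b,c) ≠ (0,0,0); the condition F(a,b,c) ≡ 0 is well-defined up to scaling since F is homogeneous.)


F(7,7,5) ≡ 7 (mod 11); P is NOT on the curve.

Evaluate F(7, 7, 5) term-by-term (mod 11).
  X*Y ↦ 1·7·7·1 = 49
  -2*X*Z ↦ -2·7·1·5 = -70
  -2*Y**2 ↦ -2·1·49·1 = -98
  -2*Y*Z ↦ -2·1·7·5 = -70
  3*Z**2 ↦ 3·1·1·25 = 75
Sum: F(7, 7, 5) = (49) + (-70) + (-98) + (-70) + (75) = -114.
Reducing mod 11: -114 ≡ 7 (mod 11).
Since F(a, b, c) ≡ 7 ≠ 0 (mod 11), P does NOT lie on the curve.


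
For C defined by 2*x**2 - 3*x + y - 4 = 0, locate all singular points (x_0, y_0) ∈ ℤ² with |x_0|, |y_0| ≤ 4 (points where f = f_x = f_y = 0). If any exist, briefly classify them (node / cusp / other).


No singular points in the scanned grid; C is smooth there.

Compute partial derivatives:
  f_x = 4*x - 3.
  f_y = 1.
f_y = 1 is a nonzero constant, so f_y never vanishes: no point (x, y) can satisfy f = f_x = f_y = 0. In particular no (x, y) ∈ {−4, ..., 4}² is singular; the curve is smooth.


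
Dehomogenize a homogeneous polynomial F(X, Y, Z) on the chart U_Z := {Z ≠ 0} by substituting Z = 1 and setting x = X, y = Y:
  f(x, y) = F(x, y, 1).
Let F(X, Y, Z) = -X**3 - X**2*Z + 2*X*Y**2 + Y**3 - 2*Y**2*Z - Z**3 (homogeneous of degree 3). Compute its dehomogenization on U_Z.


f(x, y) = -x**3 - x**2 + 2*x*y**2 + y**3 - 2*y**2 - 1

On U_Z we set Z = 1. Each monomial c·X^i·Y^j·Z^k in F becomes c·x^i·y^j·1^k = c·x^i·y^j.
Substituting Z = 1: F(X, Y, 1) = -x**3 - x**2 + 2*x*y**2 + y**3 - 2*y**2 - 1.
Note: deg(f) ≤ deg(F) = 3; strict inequality happens when F is divisible by Z (lost terms).


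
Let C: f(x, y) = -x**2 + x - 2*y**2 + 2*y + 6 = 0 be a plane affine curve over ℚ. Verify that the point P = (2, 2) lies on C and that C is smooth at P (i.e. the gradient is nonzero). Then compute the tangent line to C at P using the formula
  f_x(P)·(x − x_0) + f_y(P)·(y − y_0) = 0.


Tangent line at P: -3*x - 6*y + 18 = 0.

Step 1: f(2, 2) = 0, so P lies on C.
Step 2: partial derivatives
  f_x(x, y) = 1 - 2*x, f_y(x, y) = 2 - 4*y.
  f_x(P) = -3, f_y(P) = -6 (gradient nonzero, so P is smooth).
Step 3: tangent line at P: -3·(x − 2) + -6·(y − 2) = 0.
Expanding: -3*x - 6*y + 18 = 0.


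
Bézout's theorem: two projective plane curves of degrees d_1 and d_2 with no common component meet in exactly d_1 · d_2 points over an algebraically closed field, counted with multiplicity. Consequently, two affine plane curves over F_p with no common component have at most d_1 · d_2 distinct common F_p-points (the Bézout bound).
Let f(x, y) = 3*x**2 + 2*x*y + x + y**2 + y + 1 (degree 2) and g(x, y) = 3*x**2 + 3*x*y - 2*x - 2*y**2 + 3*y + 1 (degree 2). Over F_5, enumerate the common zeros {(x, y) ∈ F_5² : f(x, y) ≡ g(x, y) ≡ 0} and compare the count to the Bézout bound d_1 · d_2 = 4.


Common zeros: ∅; count = 0; Bézout bound = 4.

deg(f) = 2, deg(g) = 2, so Bézout bound = 4.
Scan x ∈ F_5. For each x, list the y ∈ F_5 with f(x, y) ≡ 0 and those with g(x, y) ≡ 0 (mod 5); the common zeros in that column are the intersection.
  x = 0: f ≡ 0 at y ∈ ∅; g ≡ 0 at y ∈ ∅; common: ∅.
  x = 1: f ≡ 0 at y ∈ {0, 2}; g ≡ 0 at y ∈ ∅; common: ∅.
  x = 2: f ≡ 0 at y ∈ {0}; g ≡ 0 at y ∈ ∅; common: ∅.
  x = 3: f ≡ 0 at y ∈ {4}; g ≡ 0 at y ∈ {3}; common: ∅.
  x = 4: f ≡ 0 at y ∈ {2, 4}; g ≡ 0 at y ∈ ∅; common: ∅.
Collecting: common zeros = ∅, so the count is 0.
Comparison with the Bézout bound: 0 ≤ 4 = deg(f)·deg(g), as expected for curves with no common component (the affine F_5-count falls short of the bound because intersections may lie at infinity, over extension fields, or carry multiplicity).


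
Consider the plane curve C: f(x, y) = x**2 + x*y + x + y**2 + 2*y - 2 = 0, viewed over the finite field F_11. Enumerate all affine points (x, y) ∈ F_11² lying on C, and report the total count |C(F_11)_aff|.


Affine F_11-points: {(0, 4), (0, 5), (1, 0), (1, 8), (2, 9), (5, 5), (5, 10), (6, 4), (6, 10), (9, 0), (10, 1), (10, 9)}; count = 12.

For each of the 121 pairs (x, y) ∈ F_11², evaluate f(x, y) mod 11. Record the zeros.
  x = 0: [0↦9, 1↦1, 2↦6, 3↦2, 4↦0, 5↦0, 6↦2, 7↦6, 8↦1, 9↦9, 10↦8]  zeros at y ∈ {4, 5}
  x = 1: [0↦0, 1↦4, 2↦10, 3↦7, 4↦6, 5↦7, 6↦10, 7↦4, 8↦0, 9↦9, 10↦9]  zeros at y ∈ {0, 8}
  x = 2: [0↦4, 1↦9, 2↦5, 3↦3, 4↦3, 5↦5, 6↦9, 7↦4, 8↦1, 9↦0, 10↦1]  zeros at y ∈ {9}
  x = 3: [0↦10, 1↦5, 2↦2, 3↦1, 4↦2, 5↦5, 6↦10, 7↦6, 8↦4, 9↦4, 10↦6]  zeros at y ∈ ∅
  x = 4: [0↦7, 1↦3, 2↦1, 3↦1, 4↦3, 5↦7, 6↦2, 7↦10, 8↦9, 9↦10, 10↦2]  zeros at y ∈ ∅
  x = 5: [0↦6, 1↦3, 2↦2, 3↦3, 4↦6, 5↦0, 6↦7, 7↦5, 8↦5, 9↦7, 10↦0]  zeros at y ∈ {5, 10}
  x = 6: [0↦7, 1↦5, 2↦5, 3↦7, 4↦0, 5↦6, 6↦3, 7↦2, 8↦3, 9↦6, 10↦0]  zeros at y ∈ {4, 10}
  x = 7: [0↦10, 1↦9, 2↦10, 3↦2, 4↦7, 5↦3, 6↦1, 7↦1, 8↦3, 9↦7, 10↦2]  zeros at y ∈ ∅
  x = 8: [0↦4, 1↦4, 2↦6, 3↦10, 4↦5, 5↦2, 6↦1, 7↦2, 8↦5, 9↦10, 10↦6]  zeros at y ∈ ∅
  x = 9: [0↦0, 1↦1, 2↦4, 3↦9, 4↦5, 5↦3, 6↦3, 7↦5, 8↦9, 9↦4, 10↦1]  zeros at y ∈ {0}
  x = 10: [0↦9, 1↦0, 2↦4, 3↦10, 4↦7, 5↦6, 6↦7, 7↦10, 8↦4, 9↦0, 10↦9]  zeros at y ∈ {1, 9}
Collecting zeros: affine points = {(0, 4), (0, 5), (1, 0), (1, 8), (2, 9), (5, 5), (5, 10), (6, 4), (6, 10), (9, 0), (10, 1), (10, 9)}.
Total count |C(F_11)_aff| = 12.


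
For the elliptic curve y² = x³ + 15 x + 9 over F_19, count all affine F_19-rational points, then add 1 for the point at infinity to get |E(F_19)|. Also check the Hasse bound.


Affine points = {(0, 3), (0, 16), (1, 5), (1, 14), (2, 3), (2, 16), (3, 9), (3, 10), (4, 0), (5, 0), (6, 7), (6, 12), (7, 1), (7, 18), (10, 0), (11, 2), (11, 17), (12, 6), (12, 13), (13, 8), (13, 11), (17, 3), (17, 16)}; affine count = 23; |E(F_19)| = 24.

Discriminant check: Δ ∝ 4a³ + 27b² = 4·15³ + 27·9² = 4·3375 + 27·81 ≡ 12 (mod 19). Nonzero ⇒ E is nonsingular.
For each x ∈ F_19, compute rhs = x³ + 15·x + 9 mod 19, then count y ∈ F_19 with y² ≡ rhs.
  x = 0: rhs = 9, matching y values: 3, 16 (2 points).
  x = 1: rhs = 6, matching y values: 5, 14 (2 points).
  x = 2: rhs = 9, matching y values: 3, 16 (2 points).
  x = 3: rhs = 5, matching y values: 9, 10 (2 points).
  x = 4: rhs = 0, matching y values: 0 (1 points).
  x = 5: rhs = 0, matching y values: 0 (1 points).
  x = 6: rhs = 11, matching y values: 7, 12 (2 points).
  x = 7: rhs = 1, matching y values: 1, 18 (2 points).
  x = 8: rhs = 14, matching y values: none (0 points).
  x = 9: rhs = 18, matching y values: none (0 points).
  x = 10: rhs = 0, matching y values: 0 (1 points).
  x = 11: rhs = 4, matching y values: 2, 17 (2 points).
  x = 12: rhs = 17, matching y values: 6, 13 (2 points).
  x = 13: rhs = 7, matching y values: 8, 11 (2 points).
  x = 14: rhs = 18, matching y values: none (0 points).
  x = 15: rhs = 18, matching y values: none (0 points).
  x = 16: rhs = 13, matching y values: none (0 points).
  x = 17: rhs = 9, matching y values: 3, 16 (2 points).
  x = 18: rhs = 12, matching y values: none (0 points).
Total affine count: 23.
Full point count |E(F_19)| = 23 + 1 = 24.
Hasse bound: |24 − (19+1)| = |4| = 4 ≤ 2√19 ≈ 8.7178 ✓.


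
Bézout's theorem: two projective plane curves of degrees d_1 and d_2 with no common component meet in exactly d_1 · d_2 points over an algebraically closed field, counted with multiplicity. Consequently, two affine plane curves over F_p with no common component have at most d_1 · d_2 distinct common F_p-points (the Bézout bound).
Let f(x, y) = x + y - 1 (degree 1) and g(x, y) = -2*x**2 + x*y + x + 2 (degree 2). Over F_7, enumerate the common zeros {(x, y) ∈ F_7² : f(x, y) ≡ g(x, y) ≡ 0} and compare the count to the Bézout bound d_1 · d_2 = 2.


Common zeros: {(5, 3)}; count = 1; Bézout bound = 2.

deg(f) = 1, deg(g) = 2, so Bézout bound = 2.
Scan x ∈ F_7. For each x, list the y ∈ F_7 with f(x, y) ≡ 0 and those with g(x, y) ≡ 0 (mod 7); the common zeros in that column are the intersection.
  x = 0: f ≡ 0 at y ∈ {1}; g ≡ 0 at y ∈ ∅; common: ∅.
  x = 1: f ≡ 0 at y ∈ {0}; g ≡ 0 at y ∈ {6}; common: ∅.
  x = 2: f ≡ 0 at y ∈ {6}; g ≡ 0 at y ∈ {2}; common: ∅.
  x = 3: f ≡ 0 at y ∈ {5}; g ≡ 0 at y ∈ {2}; common: ∅.
  x = 4: f ≡ 0 at y ∈ {4}; g ≡ 0 at y ∈ {3}; common: ∅.
  x = 5: f ≡ 0 at y ∈ {3}; g ≡ 0 at y ∈ {3}; common: {3}.
  x = 6: f ≡ 0 at y ∈ {2}; g ≡ 0 at y ∈ {6}; common: ∅.
Collecting: common zeros = {(5, 3)}, so the count is 1.
Comparison with the Bézout bound: 1 ≤ 2 = deg(f)·deg(g), as expected for curves with no common component (the affine F_7-count falls short of the bound because intersections may lie at infinity, over extension fields, or carry multiplicity).


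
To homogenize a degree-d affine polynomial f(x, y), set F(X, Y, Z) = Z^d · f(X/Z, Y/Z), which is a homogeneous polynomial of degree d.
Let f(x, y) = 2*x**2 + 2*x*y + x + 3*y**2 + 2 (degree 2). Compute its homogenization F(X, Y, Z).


F(X, Y, Z) = 2*X**2 + 2*X*Y + X*Z + 3*Y**2 + 2*Z**2

deg(f) = 2.
Substitute x = X/Z, y = Y/Z into f, then multiply by Z^2.
  monomial 2·x^2·y^0 ↦ 2·X^2·Y^0·Z^0.
  monomial 2·x^1·y^1 ↦ 2·X^1·Y^1·Z^0.
  monomial 1·x^1·y^0 ↦ 1·X^1·Y^0·Z^1.
  monomial 3·x^0·y^2 ↦ 3·X^0·Y^2·Z^0.
  monomial 2·x^0·y^0 ↦ 2·X^0·Y^0·Z^2.
Collecting: F(X, Y, Z) = 2*X**2 + 2*X*Y + X*Z + 3*Y**2 + 2*Z**2.


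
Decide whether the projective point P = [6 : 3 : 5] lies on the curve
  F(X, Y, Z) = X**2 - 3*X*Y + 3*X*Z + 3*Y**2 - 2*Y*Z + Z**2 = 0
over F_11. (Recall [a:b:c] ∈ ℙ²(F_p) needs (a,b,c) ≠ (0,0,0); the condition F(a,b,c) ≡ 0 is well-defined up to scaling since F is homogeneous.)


F(6,3,5) ≡ 6 (mod 11); P is NOT on the curve.

Evaluate F(6, 3, 5) term-by-term (mod 11).
  X**2 ↦ 1·36·1·1 = 36
  -3*X*Y ↦ -3·6·3·1 = -54
  3*X*Z ↦ 3·6·1·5 = 90
  3*Y**2 ↦ 3·1·9·1 = 27
  -2*Y*Z ↦ -2·1·3·5 = -30
  Z**2 ↦ 1·1·1·25 = 25
Sum: F(6, 3, 5) = (36) + (-54) + (90) + (27) + (-30) + (25) = 94.
Reducing mod 11: 94 ≡ 6 (mod 11).
Since F(a, b, c) ≡ 6 ≠ 0 (mod 11), P does NOT lie on the curve.


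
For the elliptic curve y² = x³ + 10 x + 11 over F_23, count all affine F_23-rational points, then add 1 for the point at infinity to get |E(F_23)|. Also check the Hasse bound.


Affine points = {(2, 4), (2, 19), (4, 0), (5, 5), (5, 18), (9, 5), (9, 18), (11, 7), (11, 16), (16, 9), (16, 14), (20, 0), (21, 11), (21, 12), (22, 0)}; affine count = 15; |E(F_23)| = 16.

Discriminant check: Δ ∝ 4a³ + 27b² = 4·10³ + 27·11² = 4·1000 + 27·121 ≡ 22 (mod 23). Nonzero ⇒ E is nonsingular.
For each x ∈ F_23, compute rhs = x³ + 10·x + 11 mod 23, then count y ∈ F_23 with y² ≡ rhs.
  x = 0: rhs = 11, matching y values: none (0 points).
  x = 1: rhs = 22, matching y values: none (0 points).
  x = 2: rhs = 16, matching y values: 4, 19 (2 points).
  x = 3: rhs = 22, matching y values: none (0 points).
  x = 4: rhs = 0, matching y values: 0 (1 points).
  x = 5: rhs = 2, matching y values: 5, 18 (2 points).
  x = 6: rhs = 11, matching y values: none (0 points).
  x = 7: rhs = 10, matching y values: none (0 points).
  x = 8: rhs = 5, matching y values: none (0 points).
  x = 9: rhs = 2, matching y values: 5, 18 (2 points).
  x = 10: rhs = 7, matching y values: none (0 points).
  x = 11: rhs = 3, matching y values: 7, 16 (2 points).
  x = 12: rhs = 19, matching y values: none (0 points).
  x = 13: rhs = 15, matching y values: none (0 points).
  x = 14: rhs = 20, matching y values: none (0 points).
  x = 15: rhs = 17, matching y values: none (0 points).
  x = 16: rhs = 12, matching y values: 9, 14 (2 points).
  x = 17: rhs = 11, matching y values: none (0 points).
  x = 18: rhs = 20, matching y values: none (0 points).
  x = 19: rhs = 22, matching y values: none (0 points).
  x = 20: rhs = 0, matching y values: 0 (1 points).
  x = 21: rhs = 6, matching y values: 11, 12 (2 points).
  x = 22: rhs = 0, matching y values: 0 (1 points).
Total affine count: 15.
Full point count |E(F_23)| = 15 + 1 = 16.
Hasse bound: |16 − (23+1)| = |-8| = 8 ≤ 2√23 ≈ 9.5917 ✓.


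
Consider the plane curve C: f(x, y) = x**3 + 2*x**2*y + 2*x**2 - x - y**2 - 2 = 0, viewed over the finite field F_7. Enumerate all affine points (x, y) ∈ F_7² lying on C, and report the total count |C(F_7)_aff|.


Affine F_7-points: {(1, 0), (1, 2), (2, 4), (3, 5), (3, 6), (5, 0), (5, 1), (6, 0), (6, 2)}; count = 9.

For each of the 49 pairs (x, y) ∈ F_7², evaluate f(x, y) mod 7. Record the zeros.
  x = 0: [0↦5, 1↦4, 2↦1, 3↦3, 4↦3, 5↦1, 6↦4]  zeros at y ∈ ∅
  x = 1: [0↦0, 1↦1, 2↦0, 3↦4, 4↦6, 5↦6, 6↦4]  zeros at y ∈ {0, 2}
  x = 2: [0↦5, 1↦5, 2↦3, 3↦6, 4↦0, 5↦6, 6↦3]  zeros at y ∈ {4}
  x = 3: [0↦5, 1↦1, 2↦2, 3↦1, 4↦5, 5↦0, 6↦0]  zeros at y ∈ {5, 6}
  x = 4: [0↦6, 1↦2, 2↦3, 3↦2, 4↦6, 5↦1, 6↦1]  zeros at y ∈ ∅
  x = 5: [0↦0, 1↦0, 2↦5, 3↦1, 4↦2, 5↦1, 6↦5]  zeros at y ∈ {0, 1}
  x = 6: [0↦0, 1↦1, 2↦0, 3↦4, 4↦6, 5↦6, 6↦4]  zeros at y ∈ {0, 2}
Collecting zeros: affine points = {(1, 0), (1, 2), (2, 4), (3, 5), (3, 6), (5, 0), (5, 1), (6, 0), (6, 2)}.
Total count |C(F_7)_aff| = 9.
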